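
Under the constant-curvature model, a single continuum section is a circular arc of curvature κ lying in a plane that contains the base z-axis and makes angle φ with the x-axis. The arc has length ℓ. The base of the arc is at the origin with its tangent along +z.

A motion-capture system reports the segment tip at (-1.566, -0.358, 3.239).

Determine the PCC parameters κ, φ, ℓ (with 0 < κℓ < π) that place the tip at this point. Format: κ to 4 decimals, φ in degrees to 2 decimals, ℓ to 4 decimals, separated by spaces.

0.2458 192.88 3.7464

ρ = √(x²+y²) = √(-1.566² + -0.358²) = 1.60640
φ = atan2(y, x) mod 360° = atan2(-0.358, -1.566) = 192.8770°
|p|² = ρ² + z² = 1.60640² + 3.239² = 13.07164
κ = 2ρ / |p|² = 2×1.60640 / 13.07164 = 0.24578
θ = 2·atan2(ρ, z) = 2·atan2(1.60640, 3.239) = 0.92081 rad
ℓ = θ/κ = 0.92081/0.24578 = 3.74643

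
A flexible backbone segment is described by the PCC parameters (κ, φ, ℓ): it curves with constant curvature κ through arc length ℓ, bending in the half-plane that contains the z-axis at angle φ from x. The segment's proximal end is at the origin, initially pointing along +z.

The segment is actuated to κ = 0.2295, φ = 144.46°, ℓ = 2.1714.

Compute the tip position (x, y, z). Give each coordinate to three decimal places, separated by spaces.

-0.431 0.308 2.083

θ = κ·ℓ = 0.2295 × 2.1714 = 0.49834 rad
ρ = (1 − cos θ)/κ = (1 − 0.87838)/0.2295 = 0.52994
z = sin θ / κ = 0.47796/0.2295 = 2.08264
x = ρ cos φ = 0.52994 × cos(144.46°) = -0.43122
y = ρ sin φ = 0.52994 × sin(144.46°) = 0.30804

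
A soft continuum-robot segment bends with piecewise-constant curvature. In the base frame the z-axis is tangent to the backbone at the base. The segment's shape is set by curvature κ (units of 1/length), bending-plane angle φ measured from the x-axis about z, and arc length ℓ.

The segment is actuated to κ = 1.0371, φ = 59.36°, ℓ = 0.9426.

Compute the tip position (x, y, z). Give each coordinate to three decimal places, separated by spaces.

θ = κ·ℓ = 1.0371 × 0.9426 = 0.97757 rad
ρ = (1 − cos θ)/κ = (1 − 0.55904)/1.0371 = 0.42519
z = sin θ / κ = 0.82914/1.0371 = 0.79948
x = ρ cos φ = 0.42519 × cos(59.36°) = 0.21669
y = ρ sin φ = 0.42519 × sin(59.36°) = 0.36583

0.217 0.366 0.799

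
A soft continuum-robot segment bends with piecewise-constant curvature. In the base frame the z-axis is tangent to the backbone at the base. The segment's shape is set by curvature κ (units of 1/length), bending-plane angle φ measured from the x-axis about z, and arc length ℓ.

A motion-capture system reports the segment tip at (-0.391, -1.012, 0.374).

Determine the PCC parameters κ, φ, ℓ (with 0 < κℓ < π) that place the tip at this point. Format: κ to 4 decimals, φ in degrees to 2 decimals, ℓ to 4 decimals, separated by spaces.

1.6477 248.88 1.5037

ρ = √(x²+y²) = √(-0.391² + -1.012²) = 1.08491
φ = atan2(y, x) mod 360° = atan2(-1.012, -0.391) = 248.8753°
|p|² = ρ² + z² = 1.08491² + 0.374² = 1.31690
κ = 2ρ / |p|² = 2×1.08491 / 1.31690 = 1.64767
θ = 2·atan2(ρ, z) = 2·atan2(1.08491, 0.374) = 2.47765 rad
ℓ = θ/κ = 2.47765/1.64767 = 1.50373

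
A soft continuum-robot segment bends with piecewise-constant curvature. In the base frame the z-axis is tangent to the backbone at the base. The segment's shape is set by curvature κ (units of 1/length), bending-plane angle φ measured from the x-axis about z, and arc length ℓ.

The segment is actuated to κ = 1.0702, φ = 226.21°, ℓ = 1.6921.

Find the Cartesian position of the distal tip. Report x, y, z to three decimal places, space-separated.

-0.800 -0.835 0.908

θ = κ·ℓ = 1.0702 × 1.6921 = 1.81089 rad
ρ = (1 − cos θ)/κ = (1 − -0.23779)/1.0702 = 1.15660
z = sin θ / κ = 0.97132/1.0702 = 0.90760
x = ρ cos φ = 1.15660 × cos(226.21°) = -0.80038
y = ρ sin φ = 1.15660 × sin(226.21°) = -0.83492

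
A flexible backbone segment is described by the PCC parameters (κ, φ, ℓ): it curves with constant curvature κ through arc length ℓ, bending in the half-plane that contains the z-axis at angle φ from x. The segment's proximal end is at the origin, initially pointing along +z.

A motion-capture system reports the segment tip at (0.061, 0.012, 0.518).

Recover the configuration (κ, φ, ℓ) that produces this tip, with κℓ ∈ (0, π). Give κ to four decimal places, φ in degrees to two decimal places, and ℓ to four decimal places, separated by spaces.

ρ = √(x²+y²) = √(0.061² + 0.012²) = 0.06217
φ = atan2(y, x) mod 360° = atan2(0.012, 0.061) = 11.1292°
|p|² = ρ² + z² = 0.06217² + 0.518² = 0.27219
κ = 2ρ / |p|² = 2×0.06217 / 0.27219 = 0.45681
θ = 2·atan2(ρ, z) = 2·atan2(0.06217, 0.518) = 0.23889 rad
ℓ = θ/κ = 0.23889/0.45681 = 0.52296

0.4568 11.13 0.5230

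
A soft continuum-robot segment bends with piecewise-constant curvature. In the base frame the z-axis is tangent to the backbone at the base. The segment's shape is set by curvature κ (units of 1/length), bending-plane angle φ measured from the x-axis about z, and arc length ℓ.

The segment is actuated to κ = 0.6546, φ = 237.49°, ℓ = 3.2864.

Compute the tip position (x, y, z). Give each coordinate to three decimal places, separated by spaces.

θ = κ·ℓ = 0.6546 × 3.2864 = 2.15128 rad
ρ = (1 − cos θ)/κ = (1 − -0.54843)/0.6546 = 2.36545
z = sin θ / κ = 0.83620/0.6546 = 1.27742
x = ρ cos φ = 2.36545 × cos(237.49°) = -1.27131
y = ρ sin φ = 2.36545 × sin(237.49°) = -1.99478

-1.271 -1.995 1.277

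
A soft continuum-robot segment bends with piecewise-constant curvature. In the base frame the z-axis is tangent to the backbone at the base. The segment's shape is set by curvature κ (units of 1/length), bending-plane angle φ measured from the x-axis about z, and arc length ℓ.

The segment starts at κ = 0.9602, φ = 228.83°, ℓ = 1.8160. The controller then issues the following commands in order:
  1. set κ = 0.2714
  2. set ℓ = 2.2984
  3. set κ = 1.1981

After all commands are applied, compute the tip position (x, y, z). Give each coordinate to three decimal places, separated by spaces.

initial: κ=0.9602, φ=228.83°, ℓ=1.8160
cmd 1: set κ=0.2714 → (κ,φ,ℓ)=(0.2714,228.83°,1.8160) → tip=(-0.2887,-0.3301,1.7434)
cmd 2: set ℓ=2.2984 → (κ,φ,ℓ)=(0.2714,228.83°,2.2984) → tip=(-0.4568,-0.5223,2.1522)
cmd 3: set κ=1.1981 → (κ,φ,ℓ)=(1.1981,228.83°,2.2984) → tip=(-1.0581,-1.2099,0.3157)

-1.058 -1.210 0.316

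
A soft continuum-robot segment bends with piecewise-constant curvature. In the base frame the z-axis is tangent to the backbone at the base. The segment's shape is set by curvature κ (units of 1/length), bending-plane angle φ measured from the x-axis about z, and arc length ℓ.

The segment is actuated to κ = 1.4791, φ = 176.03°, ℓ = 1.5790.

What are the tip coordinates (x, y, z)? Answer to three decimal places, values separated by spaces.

-1.141 0.079 0.488

θ = κ·ℓ = 1.4791 × 1.5790 = 2.33550 rad
ρ = (1 − cos θ)/κ = (1 − -0.69232)/1.4791 = 1.14416
z = sin θ / κ = 0.72159/1.4791 = 0.48786
x = ρ cos φ = 1.14416 × cos(176.03°) = -1.14141
y = ρ sin φ = 1.14416 × sin(176.03°) = 0.07921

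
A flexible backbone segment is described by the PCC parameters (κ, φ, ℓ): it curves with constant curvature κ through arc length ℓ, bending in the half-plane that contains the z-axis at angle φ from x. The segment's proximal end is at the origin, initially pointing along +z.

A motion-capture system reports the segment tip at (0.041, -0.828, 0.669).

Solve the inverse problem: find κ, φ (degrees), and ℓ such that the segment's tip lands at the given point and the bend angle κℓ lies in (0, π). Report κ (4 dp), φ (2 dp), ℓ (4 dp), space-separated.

1.4610 272.83 1.2208

ρ = √(x²+y²) = √(0.041² + -0.828²) = 0.82901
φ = atan2(y, x) mod 360° = atan2(-0.828, 0.041) = 272.8348°
|p|² = ρ² + z² = 0.82901² + 0.669² = 1.13483
κ = 2ρ / |p|² = 2×0.82901 / 1.13483 = 1.46104
θ = 2·atan2(ρ, z) = 2·atan2(0.82901, 0.669) = 1.78362 rad
ℓ = θ/κ = 1.78362/1.46104 = 1.22079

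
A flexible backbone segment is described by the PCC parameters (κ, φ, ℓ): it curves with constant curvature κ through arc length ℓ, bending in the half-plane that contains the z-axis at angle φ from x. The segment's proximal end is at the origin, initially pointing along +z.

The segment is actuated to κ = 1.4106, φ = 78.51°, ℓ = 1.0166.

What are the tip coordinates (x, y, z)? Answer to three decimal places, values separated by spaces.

θ = κ·ℓ = 1.4106 × 1.0166 = 1.43402 rad
ρ = (1 − cos θ)/κ = (1 − 0.13635)/1.4106 = 0.61225
z = sin θ / κ = 0.99066/1.4106 = 0.70230
x = ρ cos φ = 0.61225 × cos(78.51°) = 0.12196
y = ρ sin φ = 0.61225 × sin(78.51°) = 0.59998

0.122 0.600 0.702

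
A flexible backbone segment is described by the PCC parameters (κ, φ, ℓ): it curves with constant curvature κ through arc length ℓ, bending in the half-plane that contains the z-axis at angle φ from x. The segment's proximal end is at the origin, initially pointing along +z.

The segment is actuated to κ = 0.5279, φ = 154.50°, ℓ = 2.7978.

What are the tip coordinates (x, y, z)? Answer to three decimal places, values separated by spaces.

θ = κ·ℓ = 0.5279 × 2.7978 = 1.47696 rad
ρ = (1 − cos θ)/κ = (1 − 0.09370)/0.5279 = 1.71680
z = sin θ / κ = 0.99560/0.5279 = 1.88596
x = ρ cos φ = 1.71680 × cos(154.50°) = -1.54956
y = ρ sin φ = 1.71680 × sin(154.50°) = 0.73910

-1.550 0.739 1.886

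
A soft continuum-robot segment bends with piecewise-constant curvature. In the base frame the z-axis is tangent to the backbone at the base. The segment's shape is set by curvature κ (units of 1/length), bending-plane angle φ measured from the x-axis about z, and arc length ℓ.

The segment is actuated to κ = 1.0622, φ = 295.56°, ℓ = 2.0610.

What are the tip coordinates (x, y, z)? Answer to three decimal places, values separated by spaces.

θ = κ·ℓ = 1.0622 × 2.0610 = 2.18919 rad
ρ = (1 − cos θ)/κ = (1 − -0.57973)/1.0622 = 1.48723
z = sin θ / κ = 0.81481/1.0622 = 0.76709
x = ρ cos φ = 1.48723 × cos(295.56°) = 0.64167
y = ρ sin φ = 1.48723 × sin(295.56°) = -1.34168

0.642 -1.342 0.767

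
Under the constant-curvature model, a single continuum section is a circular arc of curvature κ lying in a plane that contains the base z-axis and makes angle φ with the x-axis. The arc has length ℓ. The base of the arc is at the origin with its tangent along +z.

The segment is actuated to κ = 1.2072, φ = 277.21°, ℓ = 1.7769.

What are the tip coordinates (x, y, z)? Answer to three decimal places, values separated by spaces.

θ = κ·ℓ = 1.2072 × 1.7769 = 2.14507 rad
ρ = (1 − cos θ)/κ = (1 − -0.54323)/1.2072 = 1.27835
z = sin θ / κ = 0.83959/1.2072 = 0.69548
x = ρ cos φ = 1.27835 × cos(277.21°) = 0.16044
y = ρ sin φ = 1.27835 × sin(277.21°) = -1.26825

0.160 -1.268 0.695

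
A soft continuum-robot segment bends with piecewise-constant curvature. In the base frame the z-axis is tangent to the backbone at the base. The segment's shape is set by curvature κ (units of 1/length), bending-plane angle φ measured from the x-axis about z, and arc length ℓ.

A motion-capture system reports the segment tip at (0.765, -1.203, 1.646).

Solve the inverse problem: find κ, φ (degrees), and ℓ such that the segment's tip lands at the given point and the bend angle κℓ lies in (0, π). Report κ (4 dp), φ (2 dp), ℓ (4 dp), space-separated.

0.6013 302.45 2.3741

ρ = √(x²+y²) = √(0.765² + -1.203²) = 1.42563
φ = atan2(y, x) mod 360° = atan2(-1.203, 0.765) = 302.4527°
|p|² = ρ² + z² = 1.42563² + 1.646² = 4.74175
κ = 2ρ / |p|² = 2×1.42563 / 4.74175 = 0.60131
θ = 2·atan2(ρ, z) = 2·atan2(1.42563, 1.646) = 1.42756 rad
ℓ = θ/κ = 1.42756/0.60131 = 2.37407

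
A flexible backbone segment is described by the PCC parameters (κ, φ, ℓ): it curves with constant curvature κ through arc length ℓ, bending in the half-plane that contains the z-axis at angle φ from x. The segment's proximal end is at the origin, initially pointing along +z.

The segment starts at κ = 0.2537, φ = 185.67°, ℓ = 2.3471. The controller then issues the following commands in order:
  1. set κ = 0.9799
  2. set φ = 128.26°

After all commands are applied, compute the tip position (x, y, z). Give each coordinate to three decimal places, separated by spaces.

-1.053 1.335 0.761

initial: κ=0.2537, φ=185.67°, ℓ=2.3471
cmd 1: set κ=0.9799 → (κ,φ,ℓ)=(0.9799,185.67°,2.3471) → tip=(-1.6921,-0.1680,0.7611)
cmd 2: set φ=128.26° → (κ,φ,ℓ)=(0.9799,128.26°,2.3471) → tip=(-1.0529,1.3352,0.7611)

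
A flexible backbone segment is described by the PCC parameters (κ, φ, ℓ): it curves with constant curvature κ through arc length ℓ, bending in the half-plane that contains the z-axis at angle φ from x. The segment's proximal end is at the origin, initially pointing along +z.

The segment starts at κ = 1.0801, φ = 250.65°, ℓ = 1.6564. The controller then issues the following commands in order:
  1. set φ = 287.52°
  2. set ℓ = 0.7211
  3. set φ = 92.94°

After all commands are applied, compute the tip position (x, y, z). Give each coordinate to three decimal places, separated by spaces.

initial: κ=1.0801, φ=250.65°, ℓ=1.6564
cmd 1: set φ=287.52° → (κ,φ,ℓ)=(1.0801,287.52°,1.6564) → tip=(0.3391,-1.0741,0.9039)
cmd 2: set ℓ=0.7211 → (κ,φ,ℓ)=(1.0801,287.52°,0.7211) → tip=(0.0803,-0.2545,0.6504)
cmd 3: set φ=92.94° → (κ,φ,ℓ)=(1.0801,92.94°,0.7211) → tip=(-0.0137,0.2666,0.6504)

-0.014 0.267 0.650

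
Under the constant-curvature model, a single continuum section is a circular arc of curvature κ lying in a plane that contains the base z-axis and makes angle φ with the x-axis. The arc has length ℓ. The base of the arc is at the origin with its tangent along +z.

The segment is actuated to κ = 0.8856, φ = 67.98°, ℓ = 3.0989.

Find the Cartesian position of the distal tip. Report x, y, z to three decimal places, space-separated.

θ = κ·ℓ = 0.8856 × 3.0989 = 2.74439 rad
ρ = (1 − cos θ)/κ = (1 − -0.92215)/0.8856 = 2.17044
z = sin θ / κ = 0.38684/0.8856 = 0.43682
x = ρ cos φ = 2.17044 × cos(67.98°) = 0.81377
y = ρ sin φ = 2.17044 × sin(67.98°) = 2.01212

0.814 2.012 0.437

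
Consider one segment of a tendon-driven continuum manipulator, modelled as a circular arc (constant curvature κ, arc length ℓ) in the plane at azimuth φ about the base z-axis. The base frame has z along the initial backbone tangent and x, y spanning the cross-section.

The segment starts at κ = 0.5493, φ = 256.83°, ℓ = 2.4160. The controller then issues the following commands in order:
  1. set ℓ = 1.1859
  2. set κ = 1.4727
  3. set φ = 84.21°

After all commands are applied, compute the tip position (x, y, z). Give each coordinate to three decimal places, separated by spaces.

0.080 0.794 0.669

initial: κ=0.5493, φ=256.83°, ℓ=2.4160
cmd 1: set ℓ=1.1859 → (κ,φ,ℓ)=(0.5493,256.83°,1.1859) → tip=(-0.0849,-0.3630,1.1038)
cmd 2: set κ=1.4727 → (κ,φ,ℓ)=(1.4727,256.83°,1.1859) → tip=(-0.1817,-0.7767,0.6686)
cmd 3: set φ=84.21° → (κ,φ,ℓ)=(1.4727,84.21°,1.1859) → tip=(0.0805,0.7936,0.6686)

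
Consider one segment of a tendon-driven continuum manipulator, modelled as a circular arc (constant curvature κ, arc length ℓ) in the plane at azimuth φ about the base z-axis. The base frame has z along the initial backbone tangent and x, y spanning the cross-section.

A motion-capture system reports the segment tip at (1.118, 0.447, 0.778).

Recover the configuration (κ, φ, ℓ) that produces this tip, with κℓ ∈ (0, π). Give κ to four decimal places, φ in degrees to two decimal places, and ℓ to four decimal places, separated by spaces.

ρ = √(x²+y²) = √(1.118² + 0.447²) = 1.20405
φ = atan2(y, x) mod 360° = atan2(0.447, 1.118) = 21.7926°
|p|² = ρ² + z² = 1.20405² + 0.778² = 2.05502
κ = 2ρ / |p|² = 2×1.20405 / 2.05502 = 1.17181
θ = 2·atan2(ρ, z) = 2·atan2(1.20405, 0.778) = 1.99426 rad
ℓ = θ/κ = 1.99426/1.17181 = 1.70186

1.1718 21.79 1.7019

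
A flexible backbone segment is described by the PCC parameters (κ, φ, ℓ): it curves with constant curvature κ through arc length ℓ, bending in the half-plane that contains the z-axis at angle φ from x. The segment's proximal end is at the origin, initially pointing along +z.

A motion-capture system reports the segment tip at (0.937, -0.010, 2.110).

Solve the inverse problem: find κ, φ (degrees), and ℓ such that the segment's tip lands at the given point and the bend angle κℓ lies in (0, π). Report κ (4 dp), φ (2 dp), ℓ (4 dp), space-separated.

ρ = √(x²+y²) = √(0.937² + -0.010²) = 0.93705
φ = atan2(y, x) mod 360° = atan2(-0.010, 0.937) = 359.3885°
|p|² = ρ² + z² = 0.93705² + 2.110² = 5.33017
κ = 2ρ / |p|² = 2×0.93705 / 5.33017 = 0.35160
θ = 2·atan2(ρ, z) = 2·atan2(0.93705, 2.110) = 0.83588 rad
ℓ = θ/κ = 0.83588/0.35160 = 2.37732

0.3516 359.39 2.3773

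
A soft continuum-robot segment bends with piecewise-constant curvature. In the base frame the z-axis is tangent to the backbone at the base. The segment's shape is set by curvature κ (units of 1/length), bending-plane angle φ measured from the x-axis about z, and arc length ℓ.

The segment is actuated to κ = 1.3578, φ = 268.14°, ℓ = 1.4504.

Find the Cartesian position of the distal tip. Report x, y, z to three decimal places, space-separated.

-0.033 -1.022 0.679

θ = κ·ℓ = 1.3578 × 1.4504 = 1.96935 rad
ρ = (1 − cos θ)/κ = (1 − -0.38809)/1.3578 = 1.02231
z = sin θ / κ = 0.92162/1.3578 = 0.67876
x = ρ cos φ = 1.02231 × cos(268.14°) = -0.03318
y = ρ sin φ = 1.02231 × sin(268.14°) = -1.02177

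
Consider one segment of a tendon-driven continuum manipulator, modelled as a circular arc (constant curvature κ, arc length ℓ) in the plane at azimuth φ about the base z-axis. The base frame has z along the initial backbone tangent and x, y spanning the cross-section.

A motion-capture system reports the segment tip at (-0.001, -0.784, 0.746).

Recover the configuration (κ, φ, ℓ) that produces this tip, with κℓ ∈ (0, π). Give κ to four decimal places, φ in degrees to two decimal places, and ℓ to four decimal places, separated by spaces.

1.3388 269.93 1.2104

ρ = √(x²+y²) = √(-0.001² + -0.784²) = 0.78400
φ = atan2(y, x) mod 360° = atan2(-0.784, -0.001) = 269.9269°
|p|² = ρ² + z² = 0.78400² + 0.746² = 1.17117
κ = 2ρ / |p|² = 2×0.78400 / 1.17117 = 1.33883
θ = 2·atan2(ρ, z) = 2·atan2(0.78400, 0.746) = 1.62046 rad
ℓ = θ/κ = 1.62046/1.33883 = 1.21036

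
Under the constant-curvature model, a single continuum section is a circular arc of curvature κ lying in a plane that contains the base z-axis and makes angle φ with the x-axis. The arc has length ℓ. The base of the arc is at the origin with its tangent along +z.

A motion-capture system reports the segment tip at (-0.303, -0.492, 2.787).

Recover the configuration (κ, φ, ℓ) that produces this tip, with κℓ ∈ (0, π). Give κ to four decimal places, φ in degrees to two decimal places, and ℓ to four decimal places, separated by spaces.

0.1426 238.37 2.8662

ρ = √(x²+y²) = √(-0.303² + -0.492²) = 0.57782
φ = atan2(y, x) mod 360° = atan2(-0.492, -0.303) = 238.3730°
|p|² = ρ² + z² = 0.57782² + 2.787² = 8.10124
κ = 2ρ / |p|² = 2×0.57782 / 8.10124 = 0.14265
θ = 2·atan2(ρ, z) = 2·atan2(0.57782, 2.787) = 0.40886 rad
ℓ = θ/κ = 0.40886/0.14265 = 2.86619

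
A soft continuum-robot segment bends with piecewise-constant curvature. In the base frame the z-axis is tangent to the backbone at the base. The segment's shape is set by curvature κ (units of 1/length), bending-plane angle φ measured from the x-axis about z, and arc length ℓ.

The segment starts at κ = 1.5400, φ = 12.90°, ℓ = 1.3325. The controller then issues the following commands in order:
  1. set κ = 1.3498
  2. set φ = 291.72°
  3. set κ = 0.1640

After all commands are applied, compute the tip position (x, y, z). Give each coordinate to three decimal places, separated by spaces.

initial: κ=1.5400, φ=12.90°, ℓ=1.3325
cmd 1: set κ=1.3498 → (κ,φ,ℓ)=(1.3498,12.90°,1.3325) → tip=(0.8852,0.2027,0.7217)
cmd 2: set φ=291.72° → (κ,φ,ℓ)=(1.3498,291.72°,1.3325) → tip=(0.3361,-0.8437,0.7217)
cmd 3: set κ=0.1640 → (κ,φ,ℓ)=(0.1640,291.72°,1.3325) → tip=(0.0537,-0.1347,1.3219)

0.054 -0.135 1.322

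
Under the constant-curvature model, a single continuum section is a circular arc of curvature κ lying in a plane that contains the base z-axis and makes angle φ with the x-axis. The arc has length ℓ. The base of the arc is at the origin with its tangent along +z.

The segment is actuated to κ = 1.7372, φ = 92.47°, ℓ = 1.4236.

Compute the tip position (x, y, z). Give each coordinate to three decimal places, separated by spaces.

-0.044 1.026 0.357

θ = κ·ℓ = 1.7372 × 1.4236 = 2.47308 rad
ρ = (1 − cos θ)/κ = (1 − -0.78474)/1.7372 = 1.02737
z = sin θ / κ = 0.61982/1.7372 = 0.35679
x = ρ cos φ = 1.02737 × cos(92.47°) = -0.04428
y = ρ sin φ = 1.02737 × sin(92.47°) = 1.02641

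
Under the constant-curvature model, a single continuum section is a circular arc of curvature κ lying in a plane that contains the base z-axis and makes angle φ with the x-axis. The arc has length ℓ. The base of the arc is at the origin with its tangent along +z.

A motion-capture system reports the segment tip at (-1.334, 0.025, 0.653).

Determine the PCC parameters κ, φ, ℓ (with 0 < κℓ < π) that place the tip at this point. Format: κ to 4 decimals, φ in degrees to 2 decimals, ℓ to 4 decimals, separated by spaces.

1.2093 178.93 1.8451

ρ = √(x²+y²) = √(-1.334² + 0.025²) = 1.33423
φ = atan2(y, x) mod 360° = atan2(0.025, -1.334) = 178.9264°
|p|² = ρ² + z² = 1.33423² + 0.653² = 2.20659
κ = 2ρ / |p|² = 2×1.33423 / 2.20659 = 1.20932
θ = 2·atan2(ρ, z) = 2·atan2(1.33423, 0.653) = 2.23130 rad
ℓ = θ/κ = 2.23130/1.20932 = 1.84509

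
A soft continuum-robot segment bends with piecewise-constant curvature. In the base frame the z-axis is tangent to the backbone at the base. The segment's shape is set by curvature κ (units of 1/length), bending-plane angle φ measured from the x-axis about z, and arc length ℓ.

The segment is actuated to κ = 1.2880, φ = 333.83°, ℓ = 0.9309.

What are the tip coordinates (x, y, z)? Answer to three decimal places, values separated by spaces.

θ = κ·ℓ = 1.2880 × 0.9309 = 1.19900 rad
ρ = (1 − cos θ)/κ = (1 − 0.36329)/1.2880 = 0.49434
z = sin θ / κ = 0.93168/1.2880 = 0.72335
x = ρ cos φ = 0.49434 × cos(333.83°) = 0.44366
y = ρ sin φ = 0.49434 × sin(333.83°) = -0.21802

0.444 -0.218 0.723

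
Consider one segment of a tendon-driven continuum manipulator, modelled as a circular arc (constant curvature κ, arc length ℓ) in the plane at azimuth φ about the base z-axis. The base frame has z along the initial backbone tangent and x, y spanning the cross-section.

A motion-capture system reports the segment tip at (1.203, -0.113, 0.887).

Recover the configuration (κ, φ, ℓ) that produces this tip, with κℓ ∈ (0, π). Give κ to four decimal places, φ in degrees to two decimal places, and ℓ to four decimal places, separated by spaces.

1.0756 354.63 1.7433

ρ = √(x²+y²) = √(1.203² + -0.113²) = 1.20830
φ = atan2(y, x) mod 360° = atan2(-0.113, 1.203) = 354.6338°
|p|² = ρ² + z² = 1.20830² + 0.887² = 2.24675
κ = 2ρ / |p|² = 2×1.20830 / 2.24675 = 1.07560
θ = 2·atan2(ρ, z) = 2·atan2(1.20830, 0.887) = 1.87511 rad
ℓ = θ/κ = 1.87511/1.07560 = 1.74332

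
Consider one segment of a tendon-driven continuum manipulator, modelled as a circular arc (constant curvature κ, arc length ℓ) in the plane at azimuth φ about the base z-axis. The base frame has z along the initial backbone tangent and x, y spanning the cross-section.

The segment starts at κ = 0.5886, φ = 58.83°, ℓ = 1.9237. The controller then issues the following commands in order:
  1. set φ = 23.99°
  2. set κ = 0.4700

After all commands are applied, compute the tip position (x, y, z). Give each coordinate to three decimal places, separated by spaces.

0.742 0.330 1.672

initial: κ=0.5886, φ=58.83°, ℓ=1.9237
cmd 1: set φ=23.99° → (κ,φ,ℓ)=(0.5886,23.99°,1.9237) → tip=(0.8931,0.3975,1.5382)
cmd 2: set κ=0.4700 → (κ,φ,ℓ)=(0.4700,23.99°,1.9237) → tip=(0.7419,0.3301,1.6721)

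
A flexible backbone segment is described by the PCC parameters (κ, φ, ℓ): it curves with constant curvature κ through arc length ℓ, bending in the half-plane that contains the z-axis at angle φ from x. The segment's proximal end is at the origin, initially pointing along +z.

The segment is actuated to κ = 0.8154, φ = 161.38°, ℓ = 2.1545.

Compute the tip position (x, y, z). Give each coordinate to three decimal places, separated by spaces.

-1.377 0.464 1.205

θ = κ·ℓ = 0.8154 × 2.1545 = 1.75678 rad
ρ = (1 − cos θ)/κ = (1 − -0.18491)/0.8154 = 1.45317
z = sin θ / κ = 0.98275/0.8154 = 1.20524
x = ρ cos φ = 1.45317 × cos(161.38°) = -1.37710
y = ρ sin φ = 1.45317 × sin(161.38°) = 0.46398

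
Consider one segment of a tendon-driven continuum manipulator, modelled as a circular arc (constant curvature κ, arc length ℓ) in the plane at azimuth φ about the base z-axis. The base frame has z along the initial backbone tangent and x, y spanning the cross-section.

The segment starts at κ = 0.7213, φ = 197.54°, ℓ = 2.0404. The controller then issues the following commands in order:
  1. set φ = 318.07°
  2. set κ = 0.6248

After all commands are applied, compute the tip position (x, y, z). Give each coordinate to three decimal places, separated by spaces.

initial: κ=0.7213, φ=197.54°, ℓ=2.0404
cmd 1: set φ=318.07° → (κ,φ,ℓ)=(0.7213,318.07°,2.0404) → tip=(0.9294,-0.8348,1.3796)
cmd 2: set κ=0.6248 → (κ,φ,ℓ)=(0.6248,318.07°,2.0404) → tip=(0.8434,-0.7576,1.5309)

0.843 -0.758 1.531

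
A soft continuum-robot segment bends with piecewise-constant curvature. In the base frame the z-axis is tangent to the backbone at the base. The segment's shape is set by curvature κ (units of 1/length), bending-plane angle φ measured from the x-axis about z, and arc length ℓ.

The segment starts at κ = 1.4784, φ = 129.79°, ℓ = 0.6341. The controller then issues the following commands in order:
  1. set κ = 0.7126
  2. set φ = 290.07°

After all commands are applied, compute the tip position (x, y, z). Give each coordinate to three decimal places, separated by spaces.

0.048 -0.132 0.613

initial: κ=1.4784, φ=129.79°, ℓ=0.6341
cmd 1: set κ=0.7126 → (κ,φ,ℓ)=(0.7126,129.79°,0.6341) → tip=(-0.0901,0.1082,0.6127)
cmd 2: set φ=290.07° → (κ,φ,ℓ)=(0.7126,290.07°,0.6341) → tip=(0.0483,-0.1323,0.6127)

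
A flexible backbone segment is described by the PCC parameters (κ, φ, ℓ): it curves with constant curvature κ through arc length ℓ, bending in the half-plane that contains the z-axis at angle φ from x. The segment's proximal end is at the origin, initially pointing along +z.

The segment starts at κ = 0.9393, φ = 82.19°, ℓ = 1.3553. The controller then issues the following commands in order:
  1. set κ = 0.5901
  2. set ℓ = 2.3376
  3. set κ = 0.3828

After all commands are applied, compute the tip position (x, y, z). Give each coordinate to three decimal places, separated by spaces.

0.133 0.969 2.038

initial: κ=0.9393, φ=82.19°, ℓ=1.3553
cmd 1: set κ=0.5901 → (κ,φ,ℓ)=(0.5901,82.19°,1.3553) → tip=(0.0698,0.5089,1.2154)
cmd 2: set ℓ=2.3376 → (κ,φ,ℓ)=(0.5901,82.19°,2.3376) → tip=(0.1865,1.3596,1.6637)
cmd 3: set κ=0.3828 → (κ,φ,ℓ)=(0.3828,82.19°,2.3376) → tip=(0.1329,0.9689,2.0379)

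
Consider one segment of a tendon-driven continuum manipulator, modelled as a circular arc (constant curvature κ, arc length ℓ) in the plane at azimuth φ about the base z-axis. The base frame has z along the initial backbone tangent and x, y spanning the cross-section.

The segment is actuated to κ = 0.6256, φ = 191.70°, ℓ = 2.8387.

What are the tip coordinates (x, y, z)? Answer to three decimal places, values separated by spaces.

-1.884 -0.390 1.565

θ = κ·ℓ = 0.6256 × 2.8387 = 1.77589 rad
ρ = (1 − cos θ)/κ = (1 − -0.20366)/0.6256 = 1.92401
z = sin θ / κ = 0.97904/0.6256 = 1.56496
x = ρ cos φ = 1.92401 × cos(191.70°) = -1.88403
y = ρ sin φ = 1.92401 × sin(191.70°) = -0.39016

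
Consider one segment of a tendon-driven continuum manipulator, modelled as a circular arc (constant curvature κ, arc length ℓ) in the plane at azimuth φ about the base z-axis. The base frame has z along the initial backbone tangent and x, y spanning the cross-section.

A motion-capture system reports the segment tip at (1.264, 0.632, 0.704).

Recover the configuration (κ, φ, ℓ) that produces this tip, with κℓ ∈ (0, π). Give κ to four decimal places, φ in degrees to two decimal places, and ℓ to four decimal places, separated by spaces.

ρ = √(x²+y²) = √(1.264² + 0.632²) = 1.41319
φ = atan2(y, x) mod 360° = atan2(0.632, 1.264) = 26.5651°
|p|² = ρ² + z² = 1.41319² + 0.704² = 2.49274
κ = 2ρ / |p|² = 2×1.41319 / 2.49274 = 1.13385
θ = 2·atan2(ρ, z) = 2·atan2(1.41319, 0.704) = 2.21724 rad
ℓ = θ/κ = 2.21724/1.13385 = 1.95550

1.1339 26.57 1.9555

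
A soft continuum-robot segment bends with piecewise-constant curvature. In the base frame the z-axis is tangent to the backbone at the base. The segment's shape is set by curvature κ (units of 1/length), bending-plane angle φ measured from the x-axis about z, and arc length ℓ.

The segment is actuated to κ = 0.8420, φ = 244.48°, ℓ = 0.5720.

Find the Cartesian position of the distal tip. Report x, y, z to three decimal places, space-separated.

θ = κ·ℓ = 0.8420 × 0.5720 = 0.48162 rad
ρ = (1 − cos θ)/κ = (1 − 0.88624)/0.8420 = 0.13510
z = sin θ / κ = 0.46322/0.8420 = 0.55014
x = ρ cos φ = 0.13510 × cos(244.48°) = -0.05821
y = ρ sin φ = 0.13510 × sin(244.48°) = -0.12192

-0.058 -0.122 0.550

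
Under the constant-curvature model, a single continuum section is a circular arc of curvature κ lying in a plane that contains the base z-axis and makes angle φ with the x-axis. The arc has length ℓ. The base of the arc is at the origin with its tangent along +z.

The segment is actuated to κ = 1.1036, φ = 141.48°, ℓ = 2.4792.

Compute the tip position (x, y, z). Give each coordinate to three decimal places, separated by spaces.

θ = κ·ℓ = 1.1036 × 2.4792 = 2.73605 rad
ρ = (1 − cos θ)/κ = (1 − -0.91889)/1.1036 = 1.73875
z = sin θ / κ = 0.39452/1.1036 = 0.35749
x = ρ cos φ = 1.73875 × cos(141.48°) = -1.36038
y = ρ sin φ = 1.73875 × sin(141.48°) = 1.08287

-1.360 1.083 0.357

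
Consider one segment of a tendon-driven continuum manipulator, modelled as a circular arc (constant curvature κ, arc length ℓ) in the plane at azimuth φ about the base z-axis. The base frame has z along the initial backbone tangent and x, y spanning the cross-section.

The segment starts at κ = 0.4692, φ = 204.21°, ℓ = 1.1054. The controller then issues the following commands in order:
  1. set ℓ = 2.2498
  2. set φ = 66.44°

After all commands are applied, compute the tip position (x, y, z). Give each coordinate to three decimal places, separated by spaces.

initial: κ=0.4692, φ=204.21°, ℓ=1.1054
cmd 1: set ℓ=2.2498 → (κ,φ,ℓ)=(0.4692,204.21°,2.2498) → tip=(-0.9861,-0.4434,1.8546)
cmd 2: set φ=66.44° → (κ,φ,ℓ)=(0.4692,66.44°,2.2498) → tip=(0.4322,0.9911,1.8546)

0.432 0.991 1.855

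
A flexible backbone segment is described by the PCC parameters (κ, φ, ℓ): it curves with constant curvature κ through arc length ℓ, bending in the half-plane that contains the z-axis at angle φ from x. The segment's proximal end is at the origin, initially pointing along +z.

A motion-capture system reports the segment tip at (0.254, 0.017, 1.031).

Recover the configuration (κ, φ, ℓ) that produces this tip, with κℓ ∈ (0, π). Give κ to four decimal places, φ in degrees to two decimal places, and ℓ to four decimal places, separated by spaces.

0.4515 3.83 1.0724

ρ = √(x²+y²) = √(0.254² + 0.017²) = 0.25457
φ = atan2(y, x) mod 360° = atan2(0.017, 0.254) = 3.8290°
|p|² = ρ² + z² = 0.25457² + 1.031² = 1.12777
κ = 2ρ / |p|² = 2×0.25457 / 1.12777 = 0.45146
θ = 2·atan2(ρ, z) = 2·atan2(0.25457, 1.031) = 0.48414 rad
ℓ = θ/κ = 0.48414/0.45146 = 1.07241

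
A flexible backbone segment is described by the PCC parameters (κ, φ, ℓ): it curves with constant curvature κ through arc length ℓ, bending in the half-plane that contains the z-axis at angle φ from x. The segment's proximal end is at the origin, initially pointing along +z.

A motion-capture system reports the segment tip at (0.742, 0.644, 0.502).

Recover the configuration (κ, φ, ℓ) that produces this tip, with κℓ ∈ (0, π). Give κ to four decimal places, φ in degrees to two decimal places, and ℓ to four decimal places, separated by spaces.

1.6142 40.96 1.3609

ρ = √(x²+y²) = √(0.742² + 0.644²) = 0.98250
φ = atan2(y, x) mod 360° = atan2(0.644, 0.742) = 40.9555°
|p|² = ρ² + z² = 0.98250² + 0.502² = 1.21730
κ = 2ρ / |p|² = 2×0.98250 / 1.21730 = 1.61422
θ = 2·atan2(ρ, z) = 2·atan2(0.98250, 0.502) = 2.19687 rad
ℓ = θ/κ = 2.19687/1.61422 = 1.36095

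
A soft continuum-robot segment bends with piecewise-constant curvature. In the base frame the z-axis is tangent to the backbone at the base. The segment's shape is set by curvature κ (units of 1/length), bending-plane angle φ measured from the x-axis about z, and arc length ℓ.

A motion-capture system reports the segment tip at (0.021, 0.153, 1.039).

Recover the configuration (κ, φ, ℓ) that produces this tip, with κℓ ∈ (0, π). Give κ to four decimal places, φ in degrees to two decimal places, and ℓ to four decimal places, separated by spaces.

0.2799 82.18 1.0542

ρ = √(x²+y²) = √(0.021² + 0.153²) = 0.15443
φ = atan2(y, x) mod 360° = atan2(0.153, 0.021) = 82.1847°
|p|² = ρ² + z² = 0.15443² + 1.039² = 1.10337
κ = 2ρ / |p|² = 2×0.15443 / 1.10337 = 0.27993
θ = 2·atan2(ρ, z) = 2·atan2(0.15443, 1.039) = 0.29511 rad
ℓ = θ/κ = 0.29511/0.27993 = 1.05424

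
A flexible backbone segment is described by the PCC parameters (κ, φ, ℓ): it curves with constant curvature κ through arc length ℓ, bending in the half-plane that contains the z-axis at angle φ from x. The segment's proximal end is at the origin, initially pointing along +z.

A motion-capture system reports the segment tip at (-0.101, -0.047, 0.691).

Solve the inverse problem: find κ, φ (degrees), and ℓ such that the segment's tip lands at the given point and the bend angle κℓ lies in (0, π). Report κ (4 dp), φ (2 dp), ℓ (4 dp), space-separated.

0.4548 204.95 0.7029

ρ = √(x²+y²) = √(-0.101² + -0.047²) = 0.11140
φ = atan2(y, x) mod 360° = atan2(-0.047, -0.101) = 204.9548°
|p|² = ρ² + z² = 0.11140² + 0.691² = 0.48989
κ = 2ρ / |p|² = 2×0.11140 / 0.48989 = 0.45480
θ = 2·atan2(ρ, z) = 2·atan2(0.11140, 0.691) = 0.31968 rad
ℓ = θ/κ = 0.31968/0.45480 = 0.70291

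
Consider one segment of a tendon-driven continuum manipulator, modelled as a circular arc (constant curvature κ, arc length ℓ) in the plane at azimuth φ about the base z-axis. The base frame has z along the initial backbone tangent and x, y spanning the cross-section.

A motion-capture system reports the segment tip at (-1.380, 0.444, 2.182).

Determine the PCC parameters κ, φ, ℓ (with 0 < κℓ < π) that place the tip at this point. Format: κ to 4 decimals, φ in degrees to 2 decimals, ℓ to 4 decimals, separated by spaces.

ρ = √(x²+y²) = √(-1.380² + 0.444²) = 1.44967
φ = atan2(y, x) mod 360° = atan2(0.444, -1.380) = 162.1650°
|p|² = ρ² + z² = 1.44967² + 2.182² = 6.86266
κ = 2ρ / |p|² = 2×1.44967 / 6.86266 = 0.42248
θ = 2·atan2(ρ, z) = 2·atan2(1.44967, 2.182) = 1.17283 rad
ℓ = θ/κ = 1.17283/0.42248 = 2.77606

0.4225 162.16 2.7761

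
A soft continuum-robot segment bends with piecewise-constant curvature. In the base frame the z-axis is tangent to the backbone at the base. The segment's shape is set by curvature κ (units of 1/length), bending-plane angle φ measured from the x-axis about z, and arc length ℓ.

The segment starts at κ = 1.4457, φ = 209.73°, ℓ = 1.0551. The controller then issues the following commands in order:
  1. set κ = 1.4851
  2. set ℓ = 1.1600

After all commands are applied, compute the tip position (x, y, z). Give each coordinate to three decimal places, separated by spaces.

initial: κ=1.4457, φ=209.73°, ℓ=1.0551
cmd 1: set κ=1.4851 → (κ,φ,ℓ)=(1.4851,209.73°,1.0551) → tip=(-0.5825,-0.3326,0.6734)
cmd 2: set ℓ=1.1600 → (κ,φ,ℓ)=(1.4851,209.73°,1.1600) → tip=(-0.6732,-0.3845,0.6656)

-0.673 -0.384 0.666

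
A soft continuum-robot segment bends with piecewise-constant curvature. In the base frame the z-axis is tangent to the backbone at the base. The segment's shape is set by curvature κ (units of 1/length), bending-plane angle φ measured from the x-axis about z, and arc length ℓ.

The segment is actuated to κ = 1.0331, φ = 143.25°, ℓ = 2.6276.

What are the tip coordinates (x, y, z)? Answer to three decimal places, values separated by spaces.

θ = κ·ℓ = 1.0331 × 2.6276 = 2.71457 rad
ρ = (1 − cos θ)/κ = (1 − -0.91020)/1.0331 = 1.84900
z = sin θ / κ = 0.41416/1.0331 = 0.40089
x = ρ cos φ = 1.84900 × cos(143.25°) = -1.48152
y = ρ sin φ = 1.84900 × sin(143.25°) = 1.10630

-1.482 1.106 0.401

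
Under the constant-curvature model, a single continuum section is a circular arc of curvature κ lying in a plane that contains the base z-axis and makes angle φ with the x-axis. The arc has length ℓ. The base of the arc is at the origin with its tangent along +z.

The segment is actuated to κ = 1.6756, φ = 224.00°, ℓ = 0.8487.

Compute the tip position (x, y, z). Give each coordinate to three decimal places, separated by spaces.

-0.366 -0.353 0.590

θ = κ·ℓ = 1.6756 × 0.8487 = 1.42208 rad
ρ = (1 − cos θ)/κ = (1 − 0.14817)/1.6756 = 0.50837
z = sin θ / κ = 0.98896/1.6756 = 0.59021
x = ρ cos φ = 0.50837 × cos(224.00°) = -0.36569
y = ρ sin φ = 0.50837 × sin(224.00°) = -0.35315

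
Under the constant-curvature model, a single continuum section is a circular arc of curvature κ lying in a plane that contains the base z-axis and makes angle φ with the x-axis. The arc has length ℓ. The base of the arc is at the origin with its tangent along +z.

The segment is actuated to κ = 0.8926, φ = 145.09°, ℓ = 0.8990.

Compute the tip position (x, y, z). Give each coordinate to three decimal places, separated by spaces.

-0.280 0.196 0.806

θ = κ·ℓ = 0.8926 × 0.8990 = 0.80245 rad
ρ = (1 − cos θ)/κ = (1 − 0.69495)/0.8926 = 0.34176
z = sin θ / κ = 0.71906/0.8926 = 0.80558
x = ρ cos φ = 0.34176 × cos(145.09°) = -0.28026
y = ρ sin φ = 0.34176 × sin(145.09°) = 0.19558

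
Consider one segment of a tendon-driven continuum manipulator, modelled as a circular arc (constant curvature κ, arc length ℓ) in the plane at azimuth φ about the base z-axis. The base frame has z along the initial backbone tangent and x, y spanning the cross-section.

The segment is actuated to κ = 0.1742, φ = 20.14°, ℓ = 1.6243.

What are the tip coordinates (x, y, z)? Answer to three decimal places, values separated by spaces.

0.214 0.079 1.603

θ = κ·ℓ = 0.1742 × 1.6243 = 0.28295 rad
ρ = (1 − cos θ)/κ = (1 − 0.96024)/0.1742 = 0.22827
z = sin θ / κ = 0.27919/0.1742 = 1.60271
x = ρ cos φ = 0.22827 × cos(20.14°) = 0.21431
y = ρ sin φ = 0.22827 × sin(20.14°) = 0.07860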